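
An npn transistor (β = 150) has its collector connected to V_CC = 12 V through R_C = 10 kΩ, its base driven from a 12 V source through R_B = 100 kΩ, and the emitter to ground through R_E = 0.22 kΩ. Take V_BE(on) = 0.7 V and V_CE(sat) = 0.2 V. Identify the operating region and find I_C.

saturation; I_C ≈ 1.2 mA

Assume active: I_B = (12 − 0.7)/(100 + 151×0.22) = 0.0848 mA, I_C = β·I_B = 12.7 mA.
Then V_CE = 12 − 12.7×10 − 12.8×0.22 = -118 V < 0.2 V — the active assumption fails.
Re-solve with V_CE = 0.2 V. KCL at the emitter: V_E/R_E = (V_BB−0.7−V_E)/R_B + (V_CC−0.2−V_E)/R_C, giving V_E = 0.278 V.
I_C = (V_CC − 0.2 − V_E)/R_C = (11.8 − 0.278)/10 = 1.15 mA.
Check: I_B = (11.3 − 0.278)/100 = 0.11 mA, and β·I_B = 16.5 mA > I_C, confirming saturation.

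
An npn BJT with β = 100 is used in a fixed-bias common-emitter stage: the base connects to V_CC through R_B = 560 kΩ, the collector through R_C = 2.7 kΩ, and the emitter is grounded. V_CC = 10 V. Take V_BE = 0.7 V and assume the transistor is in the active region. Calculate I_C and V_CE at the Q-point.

Base loop: V_CC = I_B·R_B + V_BE, so I_B = (10 − 0.7)/560 kΩ = 0.0166 mA.
In the active region I_C = β·I_B = 100 × 0.0166 = 1.66 mA.
Collector loop: V_CE = V_CC − I_C·R_C = 10 − 1.66×2.7 = 5.52 V.
Since V_CE = 5.52 V > V_CE(sat) ≈ 0.2 V, the transistor is in the active region as assumed.

I_C ≈ 1.7 mA, V_CE ≈ 5.5 V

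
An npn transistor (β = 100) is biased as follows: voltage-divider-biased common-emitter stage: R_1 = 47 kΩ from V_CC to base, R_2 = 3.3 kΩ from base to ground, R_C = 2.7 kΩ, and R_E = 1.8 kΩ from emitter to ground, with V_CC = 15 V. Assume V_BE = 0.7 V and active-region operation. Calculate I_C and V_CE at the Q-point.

I_C ≈ 0.15 mA, V_CE ≈ 14 V

Thevenize the base divider: V_Th = V_CC·R_2/(R_1+R_2) = 15×3.3/50.3 = 0.984 V, R_Th = R_1‖R_2 = 3.08 kΩ.
Base-emitter loop: V_Th = I_B·R_Th + V_BE + (β+1)I_B·R_E, so I_B = (0.984 − 0.7) / (3.08 + 101×1.8) = 0.00154 mA.
I_C = β·I_B = 100×0.00154 = 0.154 mA, and I_E = (β+1)I_B = 0.155 mA.
V_CE = V_CC − I_C·R_C − I_E·R_E = 15 − 0.154×2.7 − 0.155×1.8 = 14.3 V.
V_CE = 14.3 V > 0.2 V confirms active-region operation.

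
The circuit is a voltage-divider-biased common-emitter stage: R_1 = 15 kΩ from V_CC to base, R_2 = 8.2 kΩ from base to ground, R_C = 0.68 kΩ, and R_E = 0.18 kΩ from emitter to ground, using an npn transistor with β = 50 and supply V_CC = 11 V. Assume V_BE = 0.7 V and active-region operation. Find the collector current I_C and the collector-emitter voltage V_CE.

I_C ≈ 11 mA, V_CE ≈ 1.5 V

Thevenize the base divider: V_Th = V_CC·R_2/(R_1+R_2) = 11×8.2/23.2 = 3.89 V, R_Th = R_1‖R_2 = 5.3 kΩ.
Base-emitter loop: V_Th = I_B·R_Th + V_BE + (β+1)I_B·R_E, so I_B = (3.89 − 0.7) / (5.3 + 51×0.18) = 0.22 mA.
I_C = β·I_B = 50×0.22 = 11 mA, and I_E = (β+1)I_B = 11.2 mA.
V_CE = V_CC − I_C·R_C − I_E·R_E = 11 − 11×0.68 − 11.2×0.18 = 1.49 V.
V_CE = 1.49 V > 0.2 V confirms active-region operation.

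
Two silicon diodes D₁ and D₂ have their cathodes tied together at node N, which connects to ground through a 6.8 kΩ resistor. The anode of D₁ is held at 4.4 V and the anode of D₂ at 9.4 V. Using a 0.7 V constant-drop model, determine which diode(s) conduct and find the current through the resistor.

Only D₂ conducts; I_R ≈ 1.3 mA

Assume both conduct. Then node N would need to be at both 4.4−0.7 = 3.7 V and 9.4−0.7 = 8.7 V, which is impossible.
Assume only D₂ conducts: V_N = 9.4 − 0.7 = 8.7 V, so I_R = 8.7/6.8 = 1.28 mA.
Check D₁: its anode-to-cathode voltage is 4.4 − 8.7 = -4.3 V < 0.7 V, so it is off. The assumption is consistent.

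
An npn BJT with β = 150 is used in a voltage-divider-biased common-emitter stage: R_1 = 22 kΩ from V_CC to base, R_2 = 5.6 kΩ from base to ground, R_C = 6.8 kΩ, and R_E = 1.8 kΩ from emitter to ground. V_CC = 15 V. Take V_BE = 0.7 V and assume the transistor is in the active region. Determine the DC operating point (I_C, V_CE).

Thevenize the base divider: V_Th = V_CC·R_2/(R_1+R_2) = 15×5.6/27.6 = 3.04 V, R_Th = R_1‖R_2 = 4.46 kΩ.
Base-emitter loop: V_Th = I_B·R_Th + V_BE + (β+1)I_B·R_E, so I_B = (3.04 − 0.7) / (4.46 + 151×1.8) = 0.00848 mA.
I_C = β·I_B = 150×0.00848 = 1.27 mA, and I_E = (β+1)I_B = 1.28 mA.
V_CE = V_CC − I_C·R_C − I_E·R_E = 15 − 1.27×6.8 − 1.28×1.8 = 4.04 V.
V_CE = 4.04 V > 0.2 V confirms active-region operation.

I_C ≈ 1.3 mA, V_CE ≈ 4 V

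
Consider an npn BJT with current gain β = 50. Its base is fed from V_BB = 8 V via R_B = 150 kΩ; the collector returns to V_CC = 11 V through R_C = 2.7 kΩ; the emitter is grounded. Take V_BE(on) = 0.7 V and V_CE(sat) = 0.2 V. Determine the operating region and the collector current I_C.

active; I_C ≈ 2.4 mA

Assume active. Base-emitter loop: I_B = (V_BB − V_BE)/R_B = (8 − 0.7)/150 = 0.0487 mA.
I_C = β·I_B = 50×0.0487 = 2.43 mA.
V_CE = V_CC − I_C·R_C = 11 − 2.43×2.7 = 4.43 V > V_CE(sat), so the active-region assumption holds.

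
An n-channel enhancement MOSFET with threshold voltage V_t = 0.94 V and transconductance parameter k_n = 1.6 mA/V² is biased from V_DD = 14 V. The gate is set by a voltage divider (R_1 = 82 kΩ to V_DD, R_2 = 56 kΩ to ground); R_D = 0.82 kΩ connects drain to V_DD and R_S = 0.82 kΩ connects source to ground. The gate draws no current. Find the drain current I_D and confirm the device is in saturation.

I_D ≈ 3.3 mA

V_G = V_DD·R_2/(R_1+R_2) = 14×56/138 = 5.68 V.
Assume saturation: I_D = (k_n/2)(V_GS − V_t)² with V_GS = V_G − I_D·R_S = 5.68 − 0.82·I_D.
Substituting gives 0.538·I_D² − 7.22·I_D + 18 = 0, with roots I_D = 3.3 or 10.1 mA.
The root I_D = 10.1 mA gives V_GS = -2.62 V ≤ V_t, so take I_D = 3.3 mA.
Then V_GS = 2.97 V and V_DS = V_DD − I_D(R_D+R_S) = 14 − 3.3×1.64 = 8.58 V.
Saturation requires V_DS ≥ V_GS − V_t = 2.03 V; 8.58 ≥ 2.03 ✓.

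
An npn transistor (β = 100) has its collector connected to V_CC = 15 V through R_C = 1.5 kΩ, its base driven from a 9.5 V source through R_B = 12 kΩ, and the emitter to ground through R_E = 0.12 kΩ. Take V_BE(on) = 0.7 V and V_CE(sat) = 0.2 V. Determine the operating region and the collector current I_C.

Assume active: I_B = (9.5 − 0.7)/(12 + 101×0.12) = 0.365 mA, I_C = β·I_B = 36.5 mA.
Then V_CE = 15 − 36.5×1.5 − 36.8×0.12 = -44.1 V < 0.2 V — the active assumption fails.
Re-solve with V_CE = 0.2 V. KCL at the emitter: V_E/R_E = (V_BB−0.7−V_E)/R_B + (V_CC−0.2−V_E)/R_C, giving V_E = 1.17 V.
I_C = (V_CC − 0.2 − V_E)/R_C = (14.8 − 1.17)/1.5 = 9.09 mA.
Check: I_B = (8.8 − 1.17)/12 = 0.636 mA, and β·I_B = 63.6 mA > I_C, confirming saturation.

saturation; I_C ≈ 9.1 mA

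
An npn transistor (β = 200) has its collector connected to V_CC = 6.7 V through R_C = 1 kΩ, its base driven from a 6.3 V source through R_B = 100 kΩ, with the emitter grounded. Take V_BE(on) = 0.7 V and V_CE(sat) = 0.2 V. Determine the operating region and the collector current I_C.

Assume active: I_B = (6.3 − 0.7)/100 = 0.056 mA, giving I_C = β·I_B = 11.2 mA.
But then V_CE = 6.7 − 11.2×1 = -4.5 V < V_CE(sat) = 0.2 V — impossible in the active region.
So the transistor is saturated. With V_CE = 0.2 V, I_C = (V_CC − 0.2)/R_C = 6.5/1 = 6.5 mA.
Check: β·I_B = 11.2 mA > I_C = 6.5 mA, confirming saturation.

saturation; I_C ≈ 6.5 mA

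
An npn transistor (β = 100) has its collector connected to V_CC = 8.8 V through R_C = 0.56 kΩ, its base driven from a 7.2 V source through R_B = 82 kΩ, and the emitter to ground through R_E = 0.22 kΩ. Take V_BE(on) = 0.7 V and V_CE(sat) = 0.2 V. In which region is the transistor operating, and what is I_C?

active; I_C ≈ 6.2 mA

Assume active. Base-emitter loop: I_B = (V_BB − V_BE)/(R_B + (β+1)R_E) = (7.2 − 0.7)/(82 + 101×0.22) = 0.0624 mA.
I_C = β·I_B = 100×0.0624 = 6.24 mA.
V_CE = V_CC − I_C·R_C − I_E·R_E = 8.8 − 6.24×0.56 − 6.3×0.22 = 3.92 V > V_CE(sat), so the active-region assumption holds.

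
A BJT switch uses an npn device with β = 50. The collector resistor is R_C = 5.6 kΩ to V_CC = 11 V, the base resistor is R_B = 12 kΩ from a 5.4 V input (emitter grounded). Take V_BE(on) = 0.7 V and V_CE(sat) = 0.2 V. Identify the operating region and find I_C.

saturation; I_C ≈ 1.9 mA

Assume active: I_B = (5.4 − 0.7)/12 = 0.392 mA, giving I_C = β·I_B = 19.6 mA.
But then V_CE = 11 − 19.6×5.6 = -98.7 V < V_CE(sat) = 0.2 V — impossible in the active region.
So the transistor is saturated. With V_CE = 0.2 V, I_C = (V_CC − 0.2)/R_C = 10.8/5.6 = 1.93 mA.
Check: β·I_B = 19.6 mA > I_C = 1.93 mA, confirming saturation.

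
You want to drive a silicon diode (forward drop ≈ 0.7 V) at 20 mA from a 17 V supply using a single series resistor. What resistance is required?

R ≈ 0.82 kΩ

The resistor drops V_S − V_D = 17 − 0.7 = 16.3 V at 20 mA.
R = 16.3 V / 20 mA = 0.815 kΩ.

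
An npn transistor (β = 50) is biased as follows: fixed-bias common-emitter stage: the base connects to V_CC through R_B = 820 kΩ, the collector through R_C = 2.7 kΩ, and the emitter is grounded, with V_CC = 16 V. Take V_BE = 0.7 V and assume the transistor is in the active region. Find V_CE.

V_CE ≈ 13 V

Base loop: V_CC = I_B·R_B + V_BE, so I_B = (16 − 0.7)/820 kΩ = 0.0187 mA.
In the active region I_C = β·I_B = 50 × 0.0187 = 0.933 mA.
Collector loop: V_CE = V_CC − I_C·R_C = 16 − 0.933×2.7 = 13.5 V.
Since V_CE = 13.5 V > V_CE(sat) ≈ 0.2 V, the transistor is in the active region as assumed.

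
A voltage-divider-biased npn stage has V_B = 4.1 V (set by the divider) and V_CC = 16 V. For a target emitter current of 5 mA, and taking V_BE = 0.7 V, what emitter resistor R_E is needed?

V_E = V_B − V_BE = 4.1 − 0.7 = 3.4 V.
R_E = V_E / I_E = 3.4 / 5 = 0.68 kΩ.

R_E ≈ 0.68 kΩ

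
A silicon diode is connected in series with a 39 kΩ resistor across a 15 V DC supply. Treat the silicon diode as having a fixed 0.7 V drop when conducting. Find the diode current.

I ≈ 0.37 mA

KVL around the loop: 15 = V_D + I·R = 0.7 + I × 39 kΩ.
So I = (15 − 0.7) / 39 kΩ = 14.3 / 39 = 0.367 mA.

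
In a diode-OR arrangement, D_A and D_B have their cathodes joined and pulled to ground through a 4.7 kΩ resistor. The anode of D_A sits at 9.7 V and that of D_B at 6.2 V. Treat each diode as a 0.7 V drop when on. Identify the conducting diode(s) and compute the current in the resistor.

Only D_A conducts; I_R ≈ 1.9 mA

Assume both conduct. Then node N would need to be at both 9.7−0.7 = 9 V and 6.2−0.7 = 5.5 V, which is impossible.
Assume only D_A conducts: V_N = 9.7 − 0.7 = 9 V, so I_R = 9/4.7 = 1.91 mA.
Check D_B: its anode-to-cathode voltage is 6.2 − 9 = -2.8 V < 0.7 V, so it is off. The assumption is consistent.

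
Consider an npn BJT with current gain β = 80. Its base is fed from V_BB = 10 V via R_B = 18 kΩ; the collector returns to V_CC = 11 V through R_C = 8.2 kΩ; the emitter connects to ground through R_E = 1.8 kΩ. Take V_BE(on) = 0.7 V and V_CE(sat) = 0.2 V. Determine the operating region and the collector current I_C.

saturation; I_C ≈ 1 mA

Assume active: I_B = (10 − 0.7)/(18 + 81×1.8) = 0.0568 mA, I_C = β·I_B = 4.54 mA.
Then V_CE = 11 − 4.54×8.2 − 4.6×1.8 = -34.5 V < 0.2 V — the active assumption fails.
Re-solve with V_CE = 0.2 V. KCL at the emitter: V_E/R_E = (V_BB−0.7−V_E)/R_B + (V_CC−0.2−V_E)/R_C, giving V_E = 2.5 V.
I_C = (V_CC − 0.2 − V_E)/R_C = (10.8 − 2.5)/8.2 = 1.01 mA.
Check: I_B = (9.3 − 2.5)/18 = 0.378 mA, and β·I_B = 30.2 mA > I_C, confirming saturation.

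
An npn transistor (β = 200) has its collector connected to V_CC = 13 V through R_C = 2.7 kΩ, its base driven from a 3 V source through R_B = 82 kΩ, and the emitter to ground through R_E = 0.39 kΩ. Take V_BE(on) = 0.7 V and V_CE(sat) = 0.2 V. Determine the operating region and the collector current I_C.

active; I_C ≈ 2.9 mA

Assume active. Base-emitter loop: I_B = (V_BB − V_BE)/(R_B + (β+1)R_E) = (3 − 0.7)/(82 + 201×0.39) = 0.0143 mA.
I_C = β·I_B = 200×0.0143 = 2.87 mA.
V_CE = V_CC − I_C·R_C − I_E·R_E = 13 − 2.87×2.7 − 2.88×0.39 = 4.13 V > V_CE(sat), so the active-region assumption holds.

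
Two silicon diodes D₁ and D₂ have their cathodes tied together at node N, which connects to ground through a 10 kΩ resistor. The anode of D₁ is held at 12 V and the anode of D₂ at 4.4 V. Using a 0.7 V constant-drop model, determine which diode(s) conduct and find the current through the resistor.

Assume both conduct. Then node N would need to be at both 12−0.7 = 11.3 V and 4.4−0.7 = 3.7 V, which is impossible.
Assume only D₁ conducts: V_N = 12 − 0.7 = 11.3 V, so I_R = 11.3/10 = 1.13 mA.
Check D₂: its anode-to-cathode voltage is 4.4 − 11.3 = -6.9 V < 0.7 V, so it is off. The assumption is consistent.

Only D₁ conducts; I_R ≈ 1.1 mA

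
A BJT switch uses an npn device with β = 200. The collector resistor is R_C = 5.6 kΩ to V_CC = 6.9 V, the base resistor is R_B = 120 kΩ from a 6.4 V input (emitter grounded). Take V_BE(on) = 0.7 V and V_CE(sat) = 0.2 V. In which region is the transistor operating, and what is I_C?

saturation; I_C ≈ 1.2 mA

Assume active: I_B = (6.4 − 0.7)/120 = 0.0475 mA, giving I_C = β·I_B = 9.5 mA.
But then V_CE = 6.9 − 9.5×5.6 = -46.3 V < V_CE(sat) = 0.2 V — impossible in the active region.
So the transistor is saturated. With V_CE = 0.2 V, I_C = (V_CC − 0.2)/R_C = 6.7/5.6 = 1.2 mA.
Check: β·I_B = 9.5 mA > I_C = 1.2 mA, confirming saturation.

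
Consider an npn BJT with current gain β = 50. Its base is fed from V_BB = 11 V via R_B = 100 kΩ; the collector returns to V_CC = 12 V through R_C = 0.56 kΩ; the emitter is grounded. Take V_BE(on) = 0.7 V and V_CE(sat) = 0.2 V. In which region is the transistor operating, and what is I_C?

active; I_C ≈ 5.2 mA

Assume active. Base-emitter loop: I_B = (V_BB − V_BE)/R_B = (11 − 0.7)/100 = 0.103 mA.
I_C = β·I_B = 50×0.103 = 5.15 mA.
V_CE = V_CC − I_C·R_C = 12 − 5.15×0.56 = 9.12 V > V_CE(sat), so the active-region assumption holds.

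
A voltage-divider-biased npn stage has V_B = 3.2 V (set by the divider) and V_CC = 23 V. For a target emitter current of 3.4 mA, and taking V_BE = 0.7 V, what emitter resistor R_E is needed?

V_E = V_B − V_BE = 3.2 − 0.7 = 2.5 V.
R_E = V_E / I_E = 2.5 / 3.4 = 0.735 kΩ.

R_E ≈ 0.74 kΩ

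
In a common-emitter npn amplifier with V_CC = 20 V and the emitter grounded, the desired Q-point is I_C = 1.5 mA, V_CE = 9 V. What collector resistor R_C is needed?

R_C ≈ 7.3 kΩ

Collector loop: V_CC = I_C·R_C + V_CE.
R_C = (V_CC − V_CE)/I_C = (20 − 9)/1.5 = 7.33 kΩ.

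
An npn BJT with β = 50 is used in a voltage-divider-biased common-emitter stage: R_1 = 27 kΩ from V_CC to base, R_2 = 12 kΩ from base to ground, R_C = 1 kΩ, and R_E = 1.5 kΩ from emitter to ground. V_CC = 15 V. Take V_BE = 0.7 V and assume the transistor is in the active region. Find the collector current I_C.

I_C ≈ 2.3 mA

Thevenize the base divider: V_Th = V_CC·R_2/(R_1+R_2) = 15×12/39 = 4.62 V, R_Th = R_1‖R_2 = 8.31 kΩ.
Base-emitter loop: V_Th = I_B·R_Th + V_BE + (β+1)I_B·R_E, so I_B = (4.62 − 0.7) / (8.31 + 51×1.5) = 0.0462 mA.
I_C = β·I_B = 50×0.0462 = 2.31 mA, and I_E = (β+1)I_B = 2.35 mA.
V_CE = V_CC − I_C·R_C − I_E·R_E = 15 − 2.31×1 − 2.35×1.5 = 9.16 V.
V_CE = 9.16 V > 0.2 V confirms active-region operation.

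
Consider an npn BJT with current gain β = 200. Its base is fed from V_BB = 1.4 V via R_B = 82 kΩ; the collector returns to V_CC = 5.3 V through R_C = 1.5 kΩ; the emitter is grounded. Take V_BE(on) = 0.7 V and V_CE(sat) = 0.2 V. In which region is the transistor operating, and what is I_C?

active; I_C ≈ 1.7 mA

Assume active. Base-emitter loop: I_B = (V_BB − V_BE)/R_B = (1.4 − 0.7)/82 = 0.00854 mA.
I_C = β·I_B = 200×0.00854 = 1.71 mA.
V_CE = V_CC − I_C·R_C = 5.3 − 1.71×1.5 = 2.74 V > V_CE(sat), so the active-region assumption holds.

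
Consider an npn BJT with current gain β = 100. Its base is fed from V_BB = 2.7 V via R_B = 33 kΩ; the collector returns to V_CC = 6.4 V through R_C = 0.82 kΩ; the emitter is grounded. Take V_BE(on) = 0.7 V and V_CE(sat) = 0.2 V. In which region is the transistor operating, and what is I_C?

active; I_C ≈ 6.1 mA

Assume active. Base-emitter loop: I_B = (V_BB − V_BE)/R_B = (2.7 − 0.7)/33 = 0.0606 mA.
I_C = β·I_B = 100×0.0606 = 6.06 mA.
V_CE = V_CC − I_C·R_C = 6.4 − 6.06×0.82 = 1.43 V > V_CE(sat), so the active-region assumption holds.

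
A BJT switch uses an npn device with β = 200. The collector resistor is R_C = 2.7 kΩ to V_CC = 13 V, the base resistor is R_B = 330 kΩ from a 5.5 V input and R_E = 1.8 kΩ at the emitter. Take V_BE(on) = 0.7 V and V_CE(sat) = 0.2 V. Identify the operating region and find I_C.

active; I_C ≈ 1.4 mA

Assume active. Base-emitter loop: I_B = (V_BB − V_BE)/(R_B + (β+1)R_E) = (5.5 − 0.7)/(330 + 201×1.8) = 0.00694 mA.
I_C = β·I_B = 200×0.00694 = 1.39 mA.
V_CE = V_CC − I_C·R_C − I_E·R_E = 13 − 1.39×2.7 − 1.39×1.8 = 6.74 V > V_CE(sat), so the active-region assumption holds.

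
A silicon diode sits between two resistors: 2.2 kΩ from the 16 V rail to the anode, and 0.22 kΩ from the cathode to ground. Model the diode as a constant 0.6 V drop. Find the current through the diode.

I ≈ 6.4 mA

The two resistors are in series with the diode, so KVL gives 16 = I·2.2 + 0.6 + I·0.22.
I = (16 − 0.6) / (2.2 + 0.22) kΩ = 15.4 / 2.42 = 6.36 mA.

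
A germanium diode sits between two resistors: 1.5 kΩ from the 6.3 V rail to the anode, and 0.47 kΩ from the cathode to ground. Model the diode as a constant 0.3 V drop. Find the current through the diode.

The two resistors are in series with the diode, so KVL gives 6.3 = I·1.5 + 0.3 + I·0.47.
I = (6.3 − 0.3) / (1.5 + 0.47) kΩ = 6 / 1.97 = 3.05 mA.

I ≈ 3 mA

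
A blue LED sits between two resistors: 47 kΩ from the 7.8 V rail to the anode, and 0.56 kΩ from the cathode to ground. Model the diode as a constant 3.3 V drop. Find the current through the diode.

The two resistors are in series with the diode, so KVL gives 7.8 = I·47 + 3.3 + I·0.56.
I = (7.8 − 3.3) / (47 + 0.56) kΩ = 4.5 / 47.6 = 0.0946 mA.

I ≈ 0.095 mA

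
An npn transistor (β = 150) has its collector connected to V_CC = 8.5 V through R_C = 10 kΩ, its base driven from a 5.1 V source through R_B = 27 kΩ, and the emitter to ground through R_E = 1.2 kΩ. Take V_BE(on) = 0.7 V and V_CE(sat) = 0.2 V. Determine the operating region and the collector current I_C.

Assume active: I_B = (5.1 − 0.7)/(27 + 151×1.2) = 0.0211 mA, I_C = β·I_B = 3.17 mA.
Then V_CE = 8.5 − 3.17×10 − 3.19×1.2 = -27 V < 0.2 V — the active assumption fails.
Re-solve with V_CE = 0.2 V. KCL at the emitter: V_E/R_E = (V_BB−0.7−V_E)/R_B + (V_CC−0.2−V_E)/R_C, giving V_E = 1.02 V.
I_C = (V_CC − 0.2 − V_E)/R_C = (8.3 − 1.02)/10 = 0.728 mA.
Check: I_B = (4.4 − 1.02)/27 = 0.125 mA, and β·I_B = 18.8 mA > I_C, confirming saturation.

saturation; I_C ≈ 0.73 mA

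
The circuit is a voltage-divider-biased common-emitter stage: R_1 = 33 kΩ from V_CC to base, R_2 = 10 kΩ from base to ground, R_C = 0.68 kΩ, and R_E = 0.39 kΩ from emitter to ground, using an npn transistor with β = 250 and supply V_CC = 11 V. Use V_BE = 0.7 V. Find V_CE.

V_CE ≈ 6.3 V

Thevenize the base divider: V_Th = V_CC·R_2/(R_1+R_2) = 11×10/43 = 2.56 V, R_Th = R_1‖R_2 = 7.67 kΩ.
Base-emitter loop: V_Th = I_B·R_Th + V_BE + (β+1)I_B·R_E, so I_B = (2.56 − 0.7) / (7.67 + 251×0.39) = 0.0176 mA.
I_C = β·I_B = 250×0.0176 = 4.4 mA, and I_E = (β+1)I_B = 4.42 mA.
V_CE = V_CC − I_C·R_C − I_E·R_E = 11 − 4.4×0.68 − 4.42×0.39 = 6.28 V.
V_CE = 6.28 V > 0.2 V confirms active-region operation.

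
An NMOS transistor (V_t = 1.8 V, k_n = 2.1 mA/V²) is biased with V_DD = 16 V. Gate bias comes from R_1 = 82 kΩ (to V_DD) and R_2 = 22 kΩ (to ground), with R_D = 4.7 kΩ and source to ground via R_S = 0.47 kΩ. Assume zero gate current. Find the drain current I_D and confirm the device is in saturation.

I_D ≈ 1.1 mA

V_G = V_DD·R_2/(R_1+R_2) = 16×22/104 = 3.38 V.
Assume saturation: I_D = (k_n/2)(V_GS − V_t)² with V_GS = V_G − I_D·R_S = 3.38 − 0.47·I_D.
Substituting gives 0.232·I_D² − 2.56·I_D + 2.64 = 0, with roots I_D = 1.15 or 9.91 mA.
The root I_D = 9.91 mA gives V_GS = -1.27 V ≤ V_t, so take I_D = 1.15 mA.
Then V_GS = 2.85 V and V_DS = V_DD − I_D(R_D+R_S) = 16 − 1.15×5.17 = 10.1 V.
Saturation requires V_DS ≥ V_GS − V_t = 1.05 V; 10.1 ≥ 1.05 ✓.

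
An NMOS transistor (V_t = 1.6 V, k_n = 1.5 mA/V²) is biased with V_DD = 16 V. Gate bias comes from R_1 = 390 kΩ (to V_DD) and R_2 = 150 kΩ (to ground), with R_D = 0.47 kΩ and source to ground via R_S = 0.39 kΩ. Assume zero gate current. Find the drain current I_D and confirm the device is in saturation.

V_G = V_DD·R_2/(R_1+R_2) = 16×150/540 = 4.44 V.
Assume saturation: I_D = (k_n/2)(V_GS − V_t)² with V_GS = V_G − I_D·R_S = 4.44 − 0.39·I_D.
Substituting gives 0.114·I_D² − 2.66·I_D + 6.07 = 0, with roots I_D = 2.56 or 20.8 mA.
The root I_D = 20.8 mA gives V_GS = -3.67 V ≤ V_t, so take I_D = 2.56 mA.
Then V_GS = 3.45 V and V_DS = V_DD − I_D(R_D+R_S) = 16 − 2.56×0.86 = 13.8 V.
Saturation requires V_DS ≥ V_GS − V_t = 1.85 V; 13.8 ≥ 1.85 ✓.

I_D ≈ 2.6 mA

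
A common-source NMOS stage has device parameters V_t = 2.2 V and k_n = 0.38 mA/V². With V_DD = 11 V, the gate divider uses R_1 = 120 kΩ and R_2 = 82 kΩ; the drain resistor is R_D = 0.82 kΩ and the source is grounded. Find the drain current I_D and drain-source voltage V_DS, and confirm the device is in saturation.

I_D ≈ 0.98 mA, V_DS ≈ 10 V

V_G = V_DD·R_2/(R_1+R_2) = 11×82/202 = 4.47 V. With the source grounded, V_GS = V_G = 4.47 V.
Assume saturation: I_D = (k_n/2)(V_GS − V_t)² = (0.38/2)×(4.47 − 2.2)² = 0.19×2.27² = 0.975 mA.
V_DS = V_DD − I_D·R_D = 11 − 0.975×0.82 = 10.2 V.
Saturation requires V_DS ≥ V_GS − V_t = 2.27 V; 10.2 ≥ 2.27 ✓.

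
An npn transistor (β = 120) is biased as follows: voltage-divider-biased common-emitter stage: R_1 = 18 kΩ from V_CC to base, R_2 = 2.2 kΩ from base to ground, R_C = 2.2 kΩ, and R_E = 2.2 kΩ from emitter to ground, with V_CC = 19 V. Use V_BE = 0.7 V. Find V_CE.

Thevenize the base divider: V_Th = V_CC·R_2/(R_1+R_2) = 19×2.2/20.2 = 2.07 V, R_Th = R_1‖R_2 = 1.96 kΩ.
Base-emitter loop: V_Th = I_B·R_Th + V_BE + (β+1)I_B·R_E, so I_B = (2.07 − 0.7) / (1.96 + 121×2.2) = 0.00511 mA.
I_C = β·I_B = 120×0.00511 = 0.613 mA, and I_E = (β+1)I_B = 0.618 mA.
V_CE = V_CC − I_C·R_C − I_E·R_E = 19 − 0.613×2.2 − 0.618×2.2 = 16.3 V.
V_CE = 16.3 V > 0.2 V confirms active-region operation.

V_CE ≈ 16 V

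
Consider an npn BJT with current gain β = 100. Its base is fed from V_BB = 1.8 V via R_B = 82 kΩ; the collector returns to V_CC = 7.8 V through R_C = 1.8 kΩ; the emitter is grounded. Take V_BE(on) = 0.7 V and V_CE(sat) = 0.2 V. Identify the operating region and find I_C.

active; I_C ≈ 1.3 mA

Assume active. Base-emitter loop: I_B = (V_BB − V_BE)/R_B = (1.8 − 0.7)/82 = 0.0134 mA.
I_C = β·I_B = 100×0.0134 = 1.34 mA.
V_CE = V_CC − I_C·R_C = 7.8 − 1.34×1.8 = 5.39 V > V_CE(sat), so the active-region assumption holds.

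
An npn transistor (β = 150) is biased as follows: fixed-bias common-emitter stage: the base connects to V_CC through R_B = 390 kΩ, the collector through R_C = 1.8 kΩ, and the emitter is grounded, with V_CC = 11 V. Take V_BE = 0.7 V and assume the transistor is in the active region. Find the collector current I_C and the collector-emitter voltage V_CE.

I_C ≈ 4 mA, V_CE ≈ 3.9 V

Base loop: V_CC = I_B·R_B + V_BE, so I_B = (11 − 0.7)/390 kΩ = 0.0264 mA.
In the active region I_C = β·I_B = 150 × 0.0264 = 3.96 mA.
Collector loop: V_CE = V_CC − I_C·R_C = 11 − 3.96×1.8 = 3.87 V.
Since V_CE = 3.87 V > V_CE(sat) ≈ 0.2 V, the transistor is in the active region as assumed.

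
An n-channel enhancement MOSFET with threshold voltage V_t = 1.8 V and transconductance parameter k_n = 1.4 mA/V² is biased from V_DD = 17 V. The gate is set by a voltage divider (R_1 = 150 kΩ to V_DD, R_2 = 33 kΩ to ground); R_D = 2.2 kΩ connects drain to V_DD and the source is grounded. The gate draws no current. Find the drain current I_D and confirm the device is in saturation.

I_D ≈ 1.1 mA

V_G = V_DD·R_2/(R_1+R_2) = 17×33/183 = 3.07 V. With the source grounded, V_GS = V_G = 3.07 V.
Assume saturation: I_D = (k_n/2)(V_GS − V_t)² = (1.4/2)×(3.07 − 1.8)² = 0.7×1.27² = 1.12 mA.
V_DS = V_DD − I_D·R_D = 17 − 1.12×2.2 = 14.5 V.
Saturation requires V_DS ≥ V_GS − V_t = 1.27 V; 14.5 ≥ 1.27 ✓.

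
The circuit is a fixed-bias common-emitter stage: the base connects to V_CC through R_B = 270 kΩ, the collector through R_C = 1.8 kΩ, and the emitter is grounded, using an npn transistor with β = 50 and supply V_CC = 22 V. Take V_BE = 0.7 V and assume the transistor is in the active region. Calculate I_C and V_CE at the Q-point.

Base loop: V_CC = I_B·R_B + V_BE, so I_B = (22 − 0.7)/270 kΩ = 0.0789 mA.
In the active region I_C = β·I_B = 50 × 0.0789 = 3.94 mA.
Collector loop: V_CE = V_CC − I_C·R_C = 22 − 3.94×1.8 = 14.9 V.
Since V_CE = 14.9 V > V_CE(sat) ≈ 0.2 V, the transistor is in the active region as assumed.

I_C ≈ 3.9 mA, V_CE ≈ 15 V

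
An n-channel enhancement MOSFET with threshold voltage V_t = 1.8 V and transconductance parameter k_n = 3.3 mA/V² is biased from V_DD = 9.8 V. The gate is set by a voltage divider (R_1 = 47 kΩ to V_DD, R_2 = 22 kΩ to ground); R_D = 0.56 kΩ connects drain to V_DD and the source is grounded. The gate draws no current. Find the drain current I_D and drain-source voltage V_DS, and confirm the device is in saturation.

I_D ≈ 2.9 mA, V_DS ≈ 8.2 V

V_G = V_DD·R_2/(R_1+R_2) = 9.8×22/69 = 3.12 V. With the source grounded, V_GS = V_G = 3.12 V.
Assume saturation: I_D = (k_n/2)(V_GS − V_t)² = (3.3/2)×(3.12 − 1.8)² = 1.65×1.32² = 2.9 mA.
V_DS = V_DD − I_D·R_D = 9.8 − 2.9×0.56 = 8.18 V.
Saturation requires V_DS ≥ V_GS − V_t = 1.32 V; 8.18 ≥ 1.32 ✓.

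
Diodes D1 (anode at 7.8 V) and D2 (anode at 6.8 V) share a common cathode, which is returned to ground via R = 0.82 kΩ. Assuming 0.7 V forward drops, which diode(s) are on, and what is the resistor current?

Assume both conduct. Then node N would need to be at both 7.8−0.7 = 7.1 V and 6.8−0.7 = 6.1 V, which is impossible.
Assume only D1 conducts: V_N = 7.8 − 0.7 = 7.1 V, so I_R = 7.1/0.82 = 8.66 mA.
Check D2: its anode-to-cathode voltage is 6.8 − 7.1 = -0.3 V < 0.7 V, so it is off. The assumption is consistent.

Only D1 conducts; I_R ≈ 8.7 mA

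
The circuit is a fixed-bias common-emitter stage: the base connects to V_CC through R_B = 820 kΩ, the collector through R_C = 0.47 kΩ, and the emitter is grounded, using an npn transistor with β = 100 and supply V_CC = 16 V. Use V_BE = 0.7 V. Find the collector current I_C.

I_C ≈ 1.9 mA

Base loop: V_CC = I_B·R_B + V_BE, so I_B = (16 − 0.7)/820 kΩ = 0.0187 mA.
In the active region I_C = β·I_B = 100 × 0.0187 = 1.87 mA.
Collector loop: V_CE = V_CC − I_C·R_C = 16 − 1.87×0.47 = 15.1 V.
Since V_CE = 15.1 V > V_CE(sat) ≈ 0.2 V, the transistor is in the active region as assumed.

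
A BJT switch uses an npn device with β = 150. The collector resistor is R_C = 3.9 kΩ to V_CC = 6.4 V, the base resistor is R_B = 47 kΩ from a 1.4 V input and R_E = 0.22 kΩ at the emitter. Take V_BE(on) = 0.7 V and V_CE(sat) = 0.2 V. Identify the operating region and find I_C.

active; I_C ≈ 1.3 mA

Assume active. Base-emitter loop: I_B = (V_BB − V_BE)/(R_B + (β+1)R_E) = (1.4 − 0.7)/(47 + 151×0.22) = 0.00873 mA.
I_C = β·I_B = 150×0.00873 = 1.31 mA.
V_CE = V_CC − I_C·R_C − I_E·R_E = 6.4 − 1.31×3.9 − 1.32×0.22 = 1.01 V > V_CE(sat), so the active-region assumption holds.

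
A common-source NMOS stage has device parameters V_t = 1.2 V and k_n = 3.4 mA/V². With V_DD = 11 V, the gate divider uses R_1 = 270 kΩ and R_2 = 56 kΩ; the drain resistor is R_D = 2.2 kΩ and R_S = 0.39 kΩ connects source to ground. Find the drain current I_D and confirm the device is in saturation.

V_G = V_DD·R_2/(R_1+R_2) = 11×56/326 = 1.89 V.
Assume saturation: I_D = (k_n/2)(V_GS − V_t)² with V_GS = V_G − I_D·R_S = 1.89 − 0.39·I_D.
Substituting gives 0.259·I_D² − 1.91·I_D + 0.808 = 0, with roots I_D = 0.45 or 6.95 mA.
The root I_D = 6.95 mA gives V_GS = -0.823 V ≤ V_t, so take I_D = 0.45 mA.
Then V_GS = 1.71 V and V_DS = V_DD − I_D(R_D+R_S) = 11 − 0.45×2.59 = 9.84 V.
Saturation requires V_DS ≥ V_GS − V_t = 0.514 V; 9.84 ≥ 0.514 ✓.

I_D ≈ 0.45 mA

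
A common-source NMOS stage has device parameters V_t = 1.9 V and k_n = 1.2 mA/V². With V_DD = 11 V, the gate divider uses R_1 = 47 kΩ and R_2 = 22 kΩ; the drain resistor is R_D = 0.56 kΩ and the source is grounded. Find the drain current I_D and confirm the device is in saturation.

V_G = V_DD·R_2/(R_1+R_2) = 11×22/69 = 3.51 V. With the source grounded, V_GS = V_G = 3.51 V.
Assume saturation: I_D = (k_n/2)(V_GS − V_t)² = (1.2/2)×(3.51 − 1.9)² = 0.6×1.61² = 1.55 mA.
V_DS = V_DD − I_D·R_D = 11 − 1.55×0.56 = 10.1 V.
Saturation requires V_DS ≥ V_GS − V_t = 1.61 V; 10.1 ≥ 1.61 ✓.

I_D ≈ 1.5 mA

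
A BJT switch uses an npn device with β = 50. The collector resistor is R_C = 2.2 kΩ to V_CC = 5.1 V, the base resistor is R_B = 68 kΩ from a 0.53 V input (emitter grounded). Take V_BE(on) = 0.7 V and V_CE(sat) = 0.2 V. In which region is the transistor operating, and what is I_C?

V_BB = 0.53 V ≤ V_BE(on) = 0.7 V, so the base-emitter junction is not forward biased.
The transistor is in cutoff: I_B = I_C = 0.

cutoff; I_C ≈ 0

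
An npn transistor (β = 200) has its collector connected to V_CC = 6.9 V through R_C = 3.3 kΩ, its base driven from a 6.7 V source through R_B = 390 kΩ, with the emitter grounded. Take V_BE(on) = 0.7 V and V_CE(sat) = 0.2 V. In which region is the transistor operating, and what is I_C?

Assume active: I_B = (6.7 − 0.7)/390 = 0.0154 mA, giving I_C = β·I_B = 3.08 mA.
But then V_CE = 6.9 − 3.08×3.3 = -3.25 V < V_CE(sat) = 0.2 V — impossible in the active region.
So the transistor is saturated. With V_CE = 0.2 V, I_C = (V_CC − 0.2)/R_C = 6.7/3.3 = 2.03 mA.
Check: β·I_B = 3.08 mA > I_C = 2.03 mA, confirming saturation.

saturation; I_C ≈ 2 mA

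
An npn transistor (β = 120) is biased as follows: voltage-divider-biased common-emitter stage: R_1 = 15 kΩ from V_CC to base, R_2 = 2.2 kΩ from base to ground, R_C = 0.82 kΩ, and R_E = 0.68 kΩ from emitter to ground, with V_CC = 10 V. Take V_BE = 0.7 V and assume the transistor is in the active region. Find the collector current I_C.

Thevenize the base divider: V_Th = V_CC·R_2/(R_1+R_2) = 10×2.2/17.2 = 1.28 V, R_Th = R_1‖R_2 = 1.92 kΩ.
Base-emitter loop: V_Th = I_B·R_Th + V_BE + (β+1)I_B·R_E, so I_B = (1.28 − 0.7) / (1.92 + 121×0.68) = 0.00688 mA.
I_C = β·I_B = 120×0.00688 = 0.825 mA, and I_E = (β+1)I_B = 0.832 mA.
V_CE = V_CC − I_C·R_C − I_E·R_E = 10 − 0.825×0.82 − 0.832×0.68 = 8.76 V.
V_CE = 8.76 V > 0.2 V confirms active-region operation.

I_C ≈ 0.83 mA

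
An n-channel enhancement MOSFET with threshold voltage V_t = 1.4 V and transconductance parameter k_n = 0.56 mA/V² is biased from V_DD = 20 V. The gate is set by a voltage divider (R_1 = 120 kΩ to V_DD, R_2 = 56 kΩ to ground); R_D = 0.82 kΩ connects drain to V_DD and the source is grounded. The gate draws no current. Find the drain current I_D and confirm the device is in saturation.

V_G = V_DD·R_2/(R_1+R_2) = 20×56/176 = 6.36 V. With the source grounded, V_GS = V_G = 6.36 V.
Assume saturation: I_D = (k_n/2)(V_GS − V_t)² = (0.56/2)×(6.36 − 1.4)² = 0.28×4.96² = 6.9 mA.
V_DS = V_DD − I_D·R_D = 20 − 6.9×0.82 = 14.3 V.
Saturation requires V_DS ≥ V_GS − V_t = 4.96 V; 14.3 ≥ 4.96 ✓.

I_D ≈ 6.9 mA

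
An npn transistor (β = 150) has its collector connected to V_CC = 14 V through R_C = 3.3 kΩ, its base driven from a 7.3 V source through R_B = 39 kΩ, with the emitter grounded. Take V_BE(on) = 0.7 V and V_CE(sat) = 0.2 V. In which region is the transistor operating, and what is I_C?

saturation; I_C ≈ 4.2 mA

Assume active: I_B = (7.3 − 0.7)/39 = 0.169 mA, giving I_C = β·I_B = 25.4 mA.
But then V_CE = 14 − 25.4×3.3 = -69.8 V < V_CE(sat) = 0.2 V — impossible in the active region.
So the transistor is saturated. With V_CE = 0.2 V, I_C = (V_CC − 0.2)/R_C = 13.8/3.3 = 4.18 mA.
Check: β·I_B = 25.4 mA > I_C = 4.18 mA, confirming saturation.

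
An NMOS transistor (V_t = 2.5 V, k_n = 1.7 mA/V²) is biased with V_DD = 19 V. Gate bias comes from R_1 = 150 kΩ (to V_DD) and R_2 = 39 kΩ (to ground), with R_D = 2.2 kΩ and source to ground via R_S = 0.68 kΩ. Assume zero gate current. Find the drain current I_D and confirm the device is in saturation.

I_D ≈ 0.73 mA

V_G = V_DD·R_2/(R_1+R_2) = 19×39/189 = 3.92 V.
Assume saturation: I_D = (k_n/2)(V_GS − V_t)² with V_GS = V_G − I_D·R_S = 3.92 − 0.68·I_D.
Substituting gives 0.393·I_D² − 2.64·I_D + 1.72 = 0, with roots I_D = 0.728 or 5.99 mA.
The root I_D = 5.99 mA gives V_GS = -0.156 V ≤ V_t, so take I_D = 0.728 mA.
Then V_GS = 3.43 V and V_DS = V_DD − I_D(R_D+R_S) = 19 − 0.728×2.88 = 16.9 V.
Saturation requires V_DS ≥ V_GS − V_t = 0.926 V; 16.9 ≥ 0.926 ✓.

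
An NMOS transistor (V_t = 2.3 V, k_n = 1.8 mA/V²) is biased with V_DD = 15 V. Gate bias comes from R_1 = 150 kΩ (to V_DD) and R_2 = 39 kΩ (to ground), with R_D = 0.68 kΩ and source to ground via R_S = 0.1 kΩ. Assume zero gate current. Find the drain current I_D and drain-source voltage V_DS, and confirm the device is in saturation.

I_D ≈ 0.5 mA, V_DS ≈ 15 V

V_G = V_DD·R_2/(R_1+R_2) = 15×39/189 = 3.1 V.
Assume saturation: I_D = (k_n/2)(V_GS − V_t)² with V_GS = V_G − I_D·R_S = 3.1 − 0.1·I_D.
Substituting gives 0.009·I_D² − 1.14·I_D + 0.569 = 0, with roots I_D = 0.5 or 127 mA.
The root I_D = 127 mA gives V_GS = -9.56 V ≤ V_t, so take I_D = 0.5 mA.
Then V_GS = 3.05 V and V_DS = V_DD − I_D(R_D+R_S) = 15 − 0.5×0.78 = 14.6 V.
Saturation requires V_DS ≥ V_GS − V_t = 0.745 V; 14.6 ≥ 0.745 ✓.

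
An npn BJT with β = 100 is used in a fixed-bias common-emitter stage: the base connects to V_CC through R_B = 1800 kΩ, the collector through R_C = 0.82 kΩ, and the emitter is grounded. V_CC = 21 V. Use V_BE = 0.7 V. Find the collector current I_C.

I_C ≈ 1.1 mA

Base loop: V_CC = I_B·R_B + V_BE, so I_B = (21 − 0.7)/1800 kΩ = 0.0113 mA.
In the active region I_C = β·I_B = 100 × 0.0113 = 1.13 mA.
Collector loop: V_CE = V_CC − I_C·R_C = 21 − 1.13×0.82 = 20.1 V.
Since V_CE = 20.1 V > V_CE(sat) ≈ 0.2 V, the transistor is in the active region as assumed.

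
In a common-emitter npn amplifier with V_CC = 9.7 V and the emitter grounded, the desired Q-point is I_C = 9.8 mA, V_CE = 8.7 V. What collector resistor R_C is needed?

R_C ≈ 0.1 kΩ

Collector loop: V_CC = I_C·R_C + V_CE.
R_C = (V_CC − V_CE)/I_C = (9.7 − 8.7)/9.8 = 0.102 kΩ.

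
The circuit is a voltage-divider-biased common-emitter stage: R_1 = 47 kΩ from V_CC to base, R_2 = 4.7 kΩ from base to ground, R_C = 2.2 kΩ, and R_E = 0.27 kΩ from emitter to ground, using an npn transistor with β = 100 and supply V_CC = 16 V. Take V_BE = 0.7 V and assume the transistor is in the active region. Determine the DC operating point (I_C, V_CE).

Thevenize the base divider: V_Th = V_CC·R_2/(R_1+R_2) = 16×4.7/51.7 = 1.45 V, R_Th = R_1‖R_2 = 4.27 kΩ.
Base-emitter loop: V_Th = I_B·R_Th + V_BE + (β+1)I_B·R_E, so I_B = (1.45 − 0.7) / (4.27 + 101×0.27) = 0.0239 mA.
I_C = β·I_B = 100×0.0239 = 2.39 mA, and I_E = (β+1)I_B = 2.42 mA.
V_CE = V_CC − I_C·R_C − I_E·R_E = 16 − 2.39×2.2 − 2.42×0.27 = 10.1 V.
V_CE = 10.1 V > 0.2 V confirms active-region operation.

I_C ≈ 2.4 mA, V_CE ≈ 10 V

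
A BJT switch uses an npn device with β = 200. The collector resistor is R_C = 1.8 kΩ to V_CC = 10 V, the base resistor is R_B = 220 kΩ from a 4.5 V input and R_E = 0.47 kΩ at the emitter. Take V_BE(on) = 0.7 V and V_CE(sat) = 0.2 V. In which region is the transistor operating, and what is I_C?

active; I_C ≈ 2.4 mA

Assume active. Base-emitter loop: I_B = (V_BB − V_BE)/(R_B + (β+1)R_E) = (4.5 − 0.7)/(220 + 201×0.47) = 0.0121 mA.
I_C = β·I_B = 200×0.0121 = 2.42 mA.
V_CE = V_CC − I_C·R_C − I_E·R_E = 10 − 2.42×1.8 − 2.43×0.47 = 4.51 V > V_CE(sat), so the active-region assumption holds.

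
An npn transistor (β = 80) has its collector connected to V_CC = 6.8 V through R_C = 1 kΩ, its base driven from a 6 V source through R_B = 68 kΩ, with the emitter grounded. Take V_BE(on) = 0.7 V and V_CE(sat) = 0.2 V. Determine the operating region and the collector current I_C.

Assume active. Base-emitter loop: I_B = (V_BB − V_BE)/R_B = (6 − 0.7)/68 = 0.0779 mA.
I_C = β·I_B = 80×0.0779 = 6.24 mA.
V_CE = V_CC − I_C·R_C = 6.8 − 6.24×1 = 0.565 V > V_CE(sat), so the active-region assumption holds.

active; I_C ≈ 6.2 mA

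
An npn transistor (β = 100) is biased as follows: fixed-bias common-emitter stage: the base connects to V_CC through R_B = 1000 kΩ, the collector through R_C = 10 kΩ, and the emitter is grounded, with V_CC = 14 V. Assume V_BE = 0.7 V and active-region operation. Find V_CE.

Base loop: V_CC = I_B·R_B + V_BE, so I_B = (14 − 0.7)/1000 kΩ = 0.0133 mA.
In the active region I_C = β·I_B = 100 × 0.0133 = 1.33 mA.
Collector loop: V_CE = V_CC − I_C·R_C = 14 − 1.33×10 = 0.7 V.
Since V_CE = 0.7 V > V_CE(sat) ≈ 0.2 V, the transistor is in the active region as assumed.

V_CE ≈ 0.7 V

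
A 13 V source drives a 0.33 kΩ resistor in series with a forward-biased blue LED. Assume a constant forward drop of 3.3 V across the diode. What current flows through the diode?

KVL around the loop: 13 = V_D + I·R = 3.3 + I × 0.33 kΩ.
So I = (13 − 3.3) / 0.33 kΩ = 9.7 / 0.33 = 29.4 mA.

I ≈ 29 mA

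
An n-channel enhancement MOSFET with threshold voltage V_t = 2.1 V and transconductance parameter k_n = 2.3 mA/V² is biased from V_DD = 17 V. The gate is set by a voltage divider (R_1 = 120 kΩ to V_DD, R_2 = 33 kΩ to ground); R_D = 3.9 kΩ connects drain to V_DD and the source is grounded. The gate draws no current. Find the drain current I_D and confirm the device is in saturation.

I_D ≈ 2.8 mA

V_G = V_DD·R_2/(R_1+R_2) = 17×33/153 = 3.67 V. With the source grounded, V_GS = V_G = 3.67 V.
Assume saturation: I_D = (k_n/2)(V_GS − V_t)² = (2.3/2)×(3.67 − 2.1)² = 1.15×1.57² = 2.82 mA.
V_DS = V_DD − I_D·R_D = 17 − 2.82×3.9 = 5.99 V.
Saturation requires V_DS ≥ V_GS − V_t = 1.57 V; 5.99 ≥ 1.57 ✓.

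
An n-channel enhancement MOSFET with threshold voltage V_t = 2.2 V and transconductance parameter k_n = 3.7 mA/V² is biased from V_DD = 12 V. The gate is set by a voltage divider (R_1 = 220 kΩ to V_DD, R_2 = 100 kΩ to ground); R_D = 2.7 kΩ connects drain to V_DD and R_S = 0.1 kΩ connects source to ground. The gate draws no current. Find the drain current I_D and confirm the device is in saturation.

V_G = V_DD·R_2/(R_1+R_2) = 12×100/320 = 3.75 V.
Assume saturation: I_D = (k_n/2)(V_GS − V_t)² with V_GS = V_G − I_D·R_S = 3.75 − 0.1·I_D.
Substituting gives 0.0185·I_D² − 1.57·I_D + 4.44 = 0, with roots I_D = 2.93 or 82.1 mA.
The root I_D = 82.1 mA gives V_GS = -4.46 V ≤ V_t, so take I_D = 2.93 mA.
Then V_GS = 3.46 V and V_DS = V_DD − I_D(R_D+R_S) = 12 − 2.93×2.8 = 3.81 V.
Saturation requires V_DS ≥ V_GS − V_t = 1.26 V; 3.81 ≥ 1.26 ✓.

I_D ≈ 2.9 mA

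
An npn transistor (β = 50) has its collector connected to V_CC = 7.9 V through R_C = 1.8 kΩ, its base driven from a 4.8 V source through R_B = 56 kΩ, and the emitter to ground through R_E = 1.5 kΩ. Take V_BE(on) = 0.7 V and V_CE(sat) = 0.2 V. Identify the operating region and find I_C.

active; I_C ≈ 1.5 mA

Assume active. Base-emitter loop: I_B = (V_BB − V_BE)/(R_B + (β+1)R_E) = (4.8 − 0.7)/(56 + 51×1.5) = 0.0309 mA.
I_C = β·I_B = 50×0.0309 = 1.55 mA.
V_CE = V_CC − I_C·R_C − I_E·R_E = 7.9 − 1.55×1.8 − 1.58×1.5 = 2.75 V > V_CE(sat), so the active-region assumption holds.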